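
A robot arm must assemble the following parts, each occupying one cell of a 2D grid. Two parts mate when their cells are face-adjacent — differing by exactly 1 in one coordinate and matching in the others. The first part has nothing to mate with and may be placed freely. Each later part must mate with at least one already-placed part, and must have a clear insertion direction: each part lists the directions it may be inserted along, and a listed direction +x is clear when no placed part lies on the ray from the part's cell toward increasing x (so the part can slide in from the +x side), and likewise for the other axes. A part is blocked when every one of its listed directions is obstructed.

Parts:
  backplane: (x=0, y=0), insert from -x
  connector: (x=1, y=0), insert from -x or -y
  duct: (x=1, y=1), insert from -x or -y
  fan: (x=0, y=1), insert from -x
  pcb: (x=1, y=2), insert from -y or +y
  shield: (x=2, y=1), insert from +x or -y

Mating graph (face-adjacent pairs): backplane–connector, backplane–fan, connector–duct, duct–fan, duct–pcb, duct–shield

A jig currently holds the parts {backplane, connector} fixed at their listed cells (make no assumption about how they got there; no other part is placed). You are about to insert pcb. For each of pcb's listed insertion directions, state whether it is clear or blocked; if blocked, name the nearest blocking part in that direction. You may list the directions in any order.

-y: nearest on ray is connector@(1, 0) ⇒ blocked
+y: ray from pcb(1, 2) has no placed part ⇒ clear

+y: clear; -y: blocked by connector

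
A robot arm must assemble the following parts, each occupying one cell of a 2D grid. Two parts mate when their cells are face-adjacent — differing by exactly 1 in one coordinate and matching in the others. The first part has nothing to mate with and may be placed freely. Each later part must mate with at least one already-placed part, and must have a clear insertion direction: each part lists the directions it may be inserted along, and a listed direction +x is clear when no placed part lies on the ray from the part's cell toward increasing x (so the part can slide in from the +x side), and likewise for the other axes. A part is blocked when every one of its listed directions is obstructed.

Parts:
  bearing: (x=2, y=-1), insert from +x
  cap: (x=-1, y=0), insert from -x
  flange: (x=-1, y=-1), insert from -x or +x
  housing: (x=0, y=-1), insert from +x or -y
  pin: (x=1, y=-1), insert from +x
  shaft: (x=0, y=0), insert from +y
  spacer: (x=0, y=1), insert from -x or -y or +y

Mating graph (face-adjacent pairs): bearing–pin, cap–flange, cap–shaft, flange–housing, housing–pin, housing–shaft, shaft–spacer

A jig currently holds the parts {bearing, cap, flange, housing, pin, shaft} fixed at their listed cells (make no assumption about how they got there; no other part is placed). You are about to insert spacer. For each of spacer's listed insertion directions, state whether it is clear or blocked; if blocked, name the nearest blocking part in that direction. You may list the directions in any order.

+y: clear; -x: clear; -y: blocked by shaft

-x: ray from spacer(0, 1) has no placed part ⇒ clear
-y: nearest on ray is shaft@(0, 0) ⇒ blocked
+y: ray from spacer(0, 1) has no placed part ⇒ clear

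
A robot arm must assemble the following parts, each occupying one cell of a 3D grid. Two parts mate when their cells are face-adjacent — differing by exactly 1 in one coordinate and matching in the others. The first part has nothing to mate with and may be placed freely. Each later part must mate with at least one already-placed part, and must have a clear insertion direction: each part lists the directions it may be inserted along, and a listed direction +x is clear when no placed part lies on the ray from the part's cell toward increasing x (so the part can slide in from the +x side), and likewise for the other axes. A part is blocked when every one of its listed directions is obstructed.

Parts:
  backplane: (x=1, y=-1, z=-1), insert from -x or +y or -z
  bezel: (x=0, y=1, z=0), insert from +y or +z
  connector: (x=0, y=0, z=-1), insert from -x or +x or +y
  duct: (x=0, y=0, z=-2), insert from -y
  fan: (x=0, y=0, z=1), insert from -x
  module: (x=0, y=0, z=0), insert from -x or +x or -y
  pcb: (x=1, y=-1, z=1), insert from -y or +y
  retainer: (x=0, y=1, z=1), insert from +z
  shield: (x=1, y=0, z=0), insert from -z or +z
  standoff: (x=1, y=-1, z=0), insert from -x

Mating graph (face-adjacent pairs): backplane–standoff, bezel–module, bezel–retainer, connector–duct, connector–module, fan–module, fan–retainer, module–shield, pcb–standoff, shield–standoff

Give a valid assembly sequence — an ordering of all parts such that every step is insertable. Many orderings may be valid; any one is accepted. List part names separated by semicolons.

connector; module; shield; standoff; fan; duct; retainer; backplane; pcb; bezel

1. connector@(0, 0, -1) [-x clear] — {connector}
2. module@(0, 0, 0) [-x clear] — {connector, module}
3. shield@(1, 0, 0) [-z clear] — {connector, module, shield}
4. standoff@(1, -1, 0) [-x clear] — {connector, module, shield, standoff}
5. fan@(0, 0, 1) [-x clear] — {connector, fan, module, shield, standoff}
6. duct@(0, 0, -2) [-y clear] — {connector, duct, fan, module, shield, standoff}
7. retainer@(0, 1, 1) [+z clear] — {connector, duct, fan, module, retainer, shield, standoff}
8. backplane@(1, -1, -1) [-x clear] — {backplane, connector, duct, fan, module, retainer, shield, standoff}
9. pcb@(1, -1, 1) [-y clear] — {backplane, connector, duct, fan, module, pcb, retainer, shield, standoff}
10. bezel@(0, 1, 0) [+y clear] — {backplane, bezel, connector, duct, fan, module, pcb, retainer, shield, standoff}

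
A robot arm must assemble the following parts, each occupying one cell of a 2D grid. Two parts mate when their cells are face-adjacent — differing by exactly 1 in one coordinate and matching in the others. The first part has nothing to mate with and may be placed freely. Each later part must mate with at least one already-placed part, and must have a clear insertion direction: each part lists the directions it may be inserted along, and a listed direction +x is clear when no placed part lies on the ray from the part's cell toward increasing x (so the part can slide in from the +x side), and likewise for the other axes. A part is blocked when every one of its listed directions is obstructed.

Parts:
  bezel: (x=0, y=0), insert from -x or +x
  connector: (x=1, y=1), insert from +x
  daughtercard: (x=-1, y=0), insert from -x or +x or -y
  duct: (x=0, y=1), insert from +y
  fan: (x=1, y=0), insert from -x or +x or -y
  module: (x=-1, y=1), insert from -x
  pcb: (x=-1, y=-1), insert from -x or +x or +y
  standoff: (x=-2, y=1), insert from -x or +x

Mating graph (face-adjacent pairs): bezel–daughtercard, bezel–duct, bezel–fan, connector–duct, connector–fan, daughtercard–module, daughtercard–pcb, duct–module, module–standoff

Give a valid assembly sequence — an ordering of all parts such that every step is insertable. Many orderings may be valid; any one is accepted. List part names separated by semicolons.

1. pcb@(-1, -1) [-x clear] — {pcb}
2. daughtercard@(-1, 0) [-x clear] — {daughtercard, pcb}
3. bezel@(0, 0) [+x clear] — {bezel, daughtercard, pcb}
4. module@(-1, 1) [-x clear] — {bezel, daughtercard, module, pcb}
5. standoff@(-2, 1) [-x clear] — {bezel, daughtercard, module, pcb, standoff}
6. duct@(0, 1) [+y clear] — {bezel, daughtercard, duct, module, pcb, standoff}
7. connector@(1, 1) [+x clear] — {bezel, connector, daughtercard, duct, module, pcb, standoff}
8. fan@(1, 0) [+x clear] — {bezel, connector, daughtercard, duct, fan, module, pcb, standoff}

pcb; daughtercard; bezel; module; standoff; duct; connector; fan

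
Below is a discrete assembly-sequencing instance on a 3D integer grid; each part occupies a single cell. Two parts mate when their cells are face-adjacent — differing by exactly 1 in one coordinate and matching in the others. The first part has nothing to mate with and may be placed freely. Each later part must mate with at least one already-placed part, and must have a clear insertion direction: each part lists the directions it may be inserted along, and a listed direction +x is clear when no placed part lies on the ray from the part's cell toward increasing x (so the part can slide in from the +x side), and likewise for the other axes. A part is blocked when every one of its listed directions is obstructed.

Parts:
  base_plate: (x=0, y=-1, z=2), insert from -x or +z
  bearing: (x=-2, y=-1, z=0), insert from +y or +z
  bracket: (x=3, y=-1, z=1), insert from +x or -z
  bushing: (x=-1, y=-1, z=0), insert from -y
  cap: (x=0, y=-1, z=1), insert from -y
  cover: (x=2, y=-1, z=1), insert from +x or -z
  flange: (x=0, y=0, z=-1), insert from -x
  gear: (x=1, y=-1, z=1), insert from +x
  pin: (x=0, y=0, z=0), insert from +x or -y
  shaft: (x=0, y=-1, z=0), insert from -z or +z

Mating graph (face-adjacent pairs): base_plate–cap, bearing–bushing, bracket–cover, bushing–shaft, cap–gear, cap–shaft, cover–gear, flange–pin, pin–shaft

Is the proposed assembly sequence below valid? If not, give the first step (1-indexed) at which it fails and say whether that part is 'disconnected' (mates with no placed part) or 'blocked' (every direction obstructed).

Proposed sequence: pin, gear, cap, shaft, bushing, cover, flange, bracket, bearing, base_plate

Invalid at step 2 (disconnected)

1. pin@(0, 0, 0) [+x clear] — {pin}
2. gear@(1, -1, 1) — no placed neighbour ⇒ disconnected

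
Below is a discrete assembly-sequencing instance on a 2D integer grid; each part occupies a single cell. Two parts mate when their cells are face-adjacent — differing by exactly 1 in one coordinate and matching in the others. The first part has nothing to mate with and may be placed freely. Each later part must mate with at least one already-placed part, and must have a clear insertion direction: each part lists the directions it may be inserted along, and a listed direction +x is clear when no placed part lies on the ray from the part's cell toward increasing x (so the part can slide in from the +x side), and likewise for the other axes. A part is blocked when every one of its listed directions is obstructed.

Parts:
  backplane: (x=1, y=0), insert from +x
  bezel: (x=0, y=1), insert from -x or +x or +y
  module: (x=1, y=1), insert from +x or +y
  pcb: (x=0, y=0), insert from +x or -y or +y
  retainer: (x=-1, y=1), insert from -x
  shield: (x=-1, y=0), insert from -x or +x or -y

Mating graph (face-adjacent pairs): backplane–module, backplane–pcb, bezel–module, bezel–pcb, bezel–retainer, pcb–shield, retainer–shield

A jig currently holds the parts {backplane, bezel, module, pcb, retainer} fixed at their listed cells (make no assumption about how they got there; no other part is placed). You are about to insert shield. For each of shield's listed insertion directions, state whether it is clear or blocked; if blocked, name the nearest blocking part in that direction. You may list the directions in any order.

+x: blocked by pcb; -x: clear; -y: clear

-x: ray from shield(-1, 0) has no placed part ⇒ clear
+x: nearest on ray is pcb@(0, 0) ⇒ blocked
-y: ray from shield(-1, 0) has no placed part ⇒ clear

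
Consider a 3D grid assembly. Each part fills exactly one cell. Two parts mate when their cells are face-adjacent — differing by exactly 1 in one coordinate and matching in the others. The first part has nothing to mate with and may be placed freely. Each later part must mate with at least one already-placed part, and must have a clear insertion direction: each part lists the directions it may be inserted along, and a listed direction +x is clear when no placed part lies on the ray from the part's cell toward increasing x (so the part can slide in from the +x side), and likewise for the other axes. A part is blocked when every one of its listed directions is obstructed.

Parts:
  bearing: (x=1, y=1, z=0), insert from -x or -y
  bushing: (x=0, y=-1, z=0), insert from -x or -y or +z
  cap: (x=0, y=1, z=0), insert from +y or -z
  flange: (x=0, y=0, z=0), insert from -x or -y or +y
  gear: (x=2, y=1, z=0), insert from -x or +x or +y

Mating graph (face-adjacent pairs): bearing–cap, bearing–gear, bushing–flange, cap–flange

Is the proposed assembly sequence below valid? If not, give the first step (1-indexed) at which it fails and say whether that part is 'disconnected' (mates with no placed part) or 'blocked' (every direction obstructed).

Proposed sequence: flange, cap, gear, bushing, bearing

Invalid at step 3 (disconnected)

1. flange@(0, 0, 0) [-x clear] — {flange}
2. cap@(0, 1, 0) [+y clear] — {cap, flange}
3. gear@(2, 1, 0) — no placed neighbour ⇒ disconnected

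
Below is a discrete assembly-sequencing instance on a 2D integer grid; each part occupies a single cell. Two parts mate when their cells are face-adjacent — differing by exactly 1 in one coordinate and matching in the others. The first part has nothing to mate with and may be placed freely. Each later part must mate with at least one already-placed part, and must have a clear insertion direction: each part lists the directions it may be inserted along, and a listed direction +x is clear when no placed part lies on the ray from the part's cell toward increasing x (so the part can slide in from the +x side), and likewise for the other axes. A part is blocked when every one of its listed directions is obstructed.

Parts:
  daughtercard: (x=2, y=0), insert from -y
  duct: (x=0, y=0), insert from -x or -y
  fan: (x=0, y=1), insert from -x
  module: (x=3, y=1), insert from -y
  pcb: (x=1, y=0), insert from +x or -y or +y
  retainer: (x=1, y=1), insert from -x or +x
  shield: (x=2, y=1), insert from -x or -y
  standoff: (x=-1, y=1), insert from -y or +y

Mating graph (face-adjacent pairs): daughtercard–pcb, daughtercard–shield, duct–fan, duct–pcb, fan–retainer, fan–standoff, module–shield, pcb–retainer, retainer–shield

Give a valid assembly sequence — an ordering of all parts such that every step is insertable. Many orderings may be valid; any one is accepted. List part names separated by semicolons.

1. daughtercard@(2, 0) [-y clear] — {daughtercard}
2. pcb@(1, 0) [-y clear] — {daughtercard, pcb}
3. duct@(0, 0) [-x clear] — {daughtercard, duct, pcb}
4. shield@(2, 1) [-x clear] — {daughtercard, duct, pcb, shield}
5. module@(3, 1) [-y clear] — {daughtercard, duct, module, pcb, shield}
6. retainer@(1, 1) [-x clear] — {daughtercard, duct, module, pcb, retainer, shield}
7. fan@(0, 1) [-x clear] — {daughtercard, duct, fan, module, pcb, retainer, shield}
8. standoff@(-1, 1) [-y clear] — {daughtercard, duct, fan, module, pcb, retainer, shield, standoff}

daughtercard; pcb; duct; shield; module; retainer; fan; standoff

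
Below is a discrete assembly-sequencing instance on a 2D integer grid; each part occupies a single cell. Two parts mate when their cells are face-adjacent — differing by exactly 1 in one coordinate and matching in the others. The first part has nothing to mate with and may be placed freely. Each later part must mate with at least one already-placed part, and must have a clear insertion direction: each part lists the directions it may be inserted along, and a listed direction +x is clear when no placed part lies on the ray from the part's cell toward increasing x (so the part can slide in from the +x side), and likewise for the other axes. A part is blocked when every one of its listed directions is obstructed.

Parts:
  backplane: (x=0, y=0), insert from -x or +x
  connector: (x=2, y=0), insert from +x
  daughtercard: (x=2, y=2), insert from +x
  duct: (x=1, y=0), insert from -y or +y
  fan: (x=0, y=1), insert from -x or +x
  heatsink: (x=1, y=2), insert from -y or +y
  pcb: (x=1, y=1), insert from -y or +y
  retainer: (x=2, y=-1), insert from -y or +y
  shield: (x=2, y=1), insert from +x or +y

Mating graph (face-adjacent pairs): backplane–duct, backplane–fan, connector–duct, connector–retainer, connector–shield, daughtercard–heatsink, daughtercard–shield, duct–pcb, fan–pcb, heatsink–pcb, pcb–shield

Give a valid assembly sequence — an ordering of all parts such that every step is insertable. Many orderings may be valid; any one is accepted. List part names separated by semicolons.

retainer; connector; duct; pcb; heatsink; backplane; shield; daughtercard; fan

1. retainer@(2, -1) [-y clear] — {retainer}
2. connector@(2, 0) [+x clear] — {connector, retainer}
3. duct@(1, 0) [-y clear] — {connector, duct, retainer}
4. pcb@(1, 1) [+y clear] — {connector, duct, pcb, retainer}
5. heatsink@(1, 2) [+y clear] — {connector, duct, heatsink, pcb, retainer}
6. backplane@(0, 0) [-x clear] — {backplane, connector, duct, heatsink, pcb, retainer}
7. shield@(2, 1) [+x clear] — {backplane, connector, duct, heatsink, pcb, retainer, shield}
8. daughtercard@(2, 2) [+x clear] — {backplane, connector, daughtercard, duct, heatsink, pcb, retainer, shield}
9. fan@(0, 1) [-x clear] — {backplane, connector, daughtercard, duct, fan, heatsink, pcb, retainer, shield}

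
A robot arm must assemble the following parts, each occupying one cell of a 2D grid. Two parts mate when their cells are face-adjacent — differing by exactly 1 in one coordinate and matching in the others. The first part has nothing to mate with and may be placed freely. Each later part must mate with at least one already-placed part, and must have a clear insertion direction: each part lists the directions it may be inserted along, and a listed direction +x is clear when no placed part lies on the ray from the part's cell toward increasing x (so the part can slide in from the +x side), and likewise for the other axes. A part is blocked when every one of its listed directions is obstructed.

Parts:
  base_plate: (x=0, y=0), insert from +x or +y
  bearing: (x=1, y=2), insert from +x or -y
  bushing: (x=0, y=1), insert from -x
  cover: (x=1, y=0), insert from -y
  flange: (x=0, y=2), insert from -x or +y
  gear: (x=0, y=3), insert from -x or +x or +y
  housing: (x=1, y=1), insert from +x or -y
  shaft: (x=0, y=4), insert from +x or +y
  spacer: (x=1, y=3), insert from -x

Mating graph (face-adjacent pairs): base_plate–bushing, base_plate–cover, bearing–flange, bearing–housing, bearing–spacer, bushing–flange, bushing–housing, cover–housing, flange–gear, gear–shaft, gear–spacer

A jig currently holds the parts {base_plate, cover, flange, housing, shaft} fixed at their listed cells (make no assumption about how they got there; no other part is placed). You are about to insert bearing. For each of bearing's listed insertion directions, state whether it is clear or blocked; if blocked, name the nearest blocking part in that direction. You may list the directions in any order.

+x: clear; -y: blocked by housing

+x: ray from bearing(1, 2) has no placed part ⇒ clear
-y: nearest on ray is housing@(1, 1) ⇒ blocked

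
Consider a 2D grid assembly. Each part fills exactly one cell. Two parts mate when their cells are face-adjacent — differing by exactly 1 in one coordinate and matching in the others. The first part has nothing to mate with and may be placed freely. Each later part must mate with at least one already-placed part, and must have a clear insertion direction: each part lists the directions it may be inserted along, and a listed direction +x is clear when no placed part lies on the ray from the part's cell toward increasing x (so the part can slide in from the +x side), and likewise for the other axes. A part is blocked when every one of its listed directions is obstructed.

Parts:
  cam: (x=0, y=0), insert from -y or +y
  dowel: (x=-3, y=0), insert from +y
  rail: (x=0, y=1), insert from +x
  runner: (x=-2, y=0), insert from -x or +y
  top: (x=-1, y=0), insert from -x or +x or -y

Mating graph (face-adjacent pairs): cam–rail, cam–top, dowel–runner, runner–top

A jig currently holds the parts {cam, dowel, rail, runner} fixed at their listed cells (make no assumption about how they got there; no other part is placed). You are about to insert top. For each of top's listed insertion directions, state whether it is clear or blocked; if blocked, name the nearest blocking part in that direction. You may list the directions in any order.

-x: nearest on ray is runner@(-2, 0) ⇒ blocked
+x: nearest on ray is cam@(0, 0) ⇒ blocked
-y: ray from top(-1, 0) has no placed part ⇒ clear

+x: blocked by cam; -x: blocked by runner; -y: clear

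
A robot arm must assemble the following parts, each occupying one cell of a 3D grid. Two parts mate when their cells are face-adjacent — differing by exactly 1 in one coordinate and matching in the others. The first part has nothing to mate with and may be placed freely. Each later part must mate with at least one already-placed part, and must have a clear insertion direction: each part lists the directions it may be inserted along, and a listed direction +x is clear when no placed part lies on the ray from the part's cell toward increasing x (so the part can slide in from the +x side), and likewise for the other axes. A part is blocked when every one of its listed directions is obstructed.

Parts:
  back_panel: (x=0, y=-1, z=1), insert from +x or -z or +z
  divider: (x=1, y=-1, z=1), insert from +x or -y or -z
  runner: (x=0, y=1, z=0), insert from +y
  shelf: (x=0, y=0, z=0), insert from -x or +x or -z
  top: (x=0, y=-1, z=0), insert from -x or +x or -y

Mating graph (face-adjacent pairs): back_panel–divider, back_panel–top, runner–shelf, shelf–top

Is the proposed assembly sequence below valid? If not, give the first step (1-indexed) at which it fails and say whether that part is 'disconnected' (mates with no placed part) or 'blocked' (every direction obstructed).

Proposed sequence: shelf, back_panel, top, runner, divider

Invalid at step 2 (disconnected)

1. shelf@(0, 0, 0) [-x clear] — {shelf}
2. back_panel@(0, -1, 1) — no placed neighbour ⇒ disconnected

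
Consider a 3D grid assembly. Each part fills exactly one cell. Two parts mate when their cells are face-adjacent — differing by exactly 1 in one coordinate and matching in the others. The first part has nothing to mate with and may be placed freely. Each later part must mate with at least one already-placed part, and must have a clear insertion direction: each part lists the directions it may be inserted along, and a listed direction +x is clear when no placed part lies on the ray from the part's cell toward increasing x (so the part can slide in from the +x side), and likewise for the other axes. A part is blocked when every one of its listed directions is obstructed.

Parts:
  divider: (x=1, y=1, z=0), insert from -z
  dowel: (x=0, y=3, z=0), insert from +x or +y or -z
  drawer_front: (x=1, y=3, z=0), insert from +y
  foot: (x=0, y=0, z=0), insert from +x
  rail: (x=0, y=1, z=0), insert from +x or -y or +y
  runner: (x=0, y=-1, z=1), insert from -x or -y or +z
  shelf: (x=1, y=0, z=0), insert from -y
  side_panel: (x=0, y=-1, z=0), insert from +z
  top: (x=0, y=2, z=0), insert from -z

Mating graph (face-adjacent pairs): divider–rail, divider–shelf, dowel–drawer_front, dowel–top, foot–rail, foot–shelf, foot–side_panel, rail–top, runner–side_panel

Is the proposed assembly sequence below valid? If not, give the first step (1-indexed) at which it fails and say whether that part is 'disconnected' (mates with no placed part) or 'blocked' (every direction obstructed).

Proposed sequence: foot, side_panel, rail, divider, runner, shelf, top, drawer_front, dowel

Invalid at step 8 (disconnected)

1. foot@(0, 0, 0) [+x clear] — {foot}
2. side_panel@(0, -1, 0) [+z clear] — {foot, side_panel}
3. rail@(0, 1, 0) [+x clear] — {foot, rail, side_panel}
4. divider@(1, 1, 0) [-z clear] — {divider, foot, rail, side_panel}
5. runner@(0, -1, 1) [-x clear] — {divider, foot, rail, runner, side_panel}
6. shelf@(1, 0, 0) [-y clear] — {divider, foot, rail, runner, shelf, side_panel}
7. top@(0, 2, 0) [-z clear] — {divider, foot, rail, runner, shelf, side_panel, top}
8. drawer_front@(1, 3, 0) — no placed neighbour ⇒ disconnected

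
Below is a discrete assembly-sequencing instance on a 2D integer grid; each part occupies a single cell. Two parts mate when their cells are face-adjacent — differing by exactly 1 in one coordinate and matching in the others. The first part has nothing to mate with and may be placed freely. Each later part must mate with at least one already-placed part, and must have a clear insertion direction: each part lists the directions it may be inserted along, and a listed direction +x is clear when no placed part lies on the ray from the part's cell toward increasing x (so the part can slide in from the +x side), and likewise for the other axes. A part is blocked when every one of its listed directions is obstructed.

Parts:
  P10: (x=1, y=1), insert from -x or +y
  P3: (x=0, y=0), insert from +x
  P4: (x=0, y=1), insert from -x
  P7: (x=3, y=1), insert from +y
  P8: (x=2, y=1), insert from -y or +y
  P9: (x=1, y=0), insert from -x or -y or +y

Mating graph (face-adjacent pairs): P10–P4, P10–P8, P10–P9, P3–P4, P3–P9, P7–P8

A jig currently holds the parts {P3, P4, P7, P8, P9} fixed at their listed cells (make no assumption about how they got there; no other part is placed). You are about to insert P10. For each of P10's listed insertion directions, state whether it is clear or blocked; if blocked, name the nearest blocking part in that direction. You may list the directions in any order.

+y: clear; -x: blocked by P4

-x: nearest on ray is P4@(0, 1) ⇒ blocked
+y: ray from P10(1, 1) has no placed part ⇒ clear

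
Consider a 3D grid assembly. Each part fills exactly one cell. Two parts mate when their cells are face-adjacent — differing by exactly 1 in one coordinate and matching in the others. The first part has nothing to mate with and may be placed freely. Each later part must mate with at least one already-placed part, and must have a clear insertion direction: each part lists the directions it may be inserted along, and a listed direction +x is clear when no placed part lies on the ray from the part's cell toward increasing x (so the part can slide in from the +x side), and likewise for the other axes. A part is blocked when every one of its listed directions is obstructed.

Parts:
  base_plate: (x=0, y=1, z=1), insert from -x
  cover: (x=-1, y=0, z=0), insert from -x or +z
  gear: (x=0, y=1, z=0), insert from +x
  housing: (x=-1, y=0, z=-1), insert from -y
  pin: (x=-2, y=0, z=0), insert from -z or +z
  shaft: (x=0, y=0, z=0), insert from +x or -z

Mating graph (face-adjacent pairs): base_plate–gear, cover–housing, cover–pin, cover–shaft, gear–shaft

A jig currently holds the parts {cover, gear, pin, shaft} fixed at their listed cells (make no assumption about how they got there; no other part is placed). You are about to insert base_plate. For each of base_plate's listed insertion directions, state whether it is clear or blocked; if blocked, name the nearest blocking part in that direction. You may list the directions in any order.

-x: clear

-x: ray from base_plate(0, 1, 1) has no placed part ⇒ clear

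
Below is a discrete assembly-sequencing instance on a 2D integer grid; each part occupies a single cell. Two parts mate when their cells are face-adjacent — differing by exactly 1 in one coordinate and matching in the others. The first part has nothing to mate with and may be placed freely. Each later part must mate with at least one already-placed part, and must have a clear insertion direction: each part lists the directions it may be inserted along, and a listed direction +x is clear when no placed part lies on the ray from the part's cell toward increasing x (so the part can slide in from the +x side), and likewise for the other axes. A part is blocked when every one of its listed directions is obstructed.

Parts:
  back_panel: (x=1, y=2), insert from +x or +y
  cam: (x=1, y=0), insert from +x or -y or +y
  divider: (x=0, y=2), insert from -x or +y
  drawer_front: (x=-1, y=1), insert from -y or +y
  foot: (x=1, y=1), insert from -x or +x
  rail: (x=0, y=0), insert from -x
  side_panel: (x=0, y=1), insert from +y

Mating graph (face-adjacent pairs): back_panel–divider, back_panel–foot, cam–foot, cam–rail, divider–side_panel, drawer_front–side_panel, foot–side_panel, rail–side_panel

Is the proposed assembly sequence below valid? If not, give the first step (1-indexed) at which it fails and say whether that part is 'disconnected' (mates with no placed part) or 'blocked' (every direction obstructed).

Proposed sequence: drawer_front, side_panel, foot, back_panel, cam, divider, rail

Valid

1. drawer_front@(-1, 1) [-y clear] — {drawer_front}
2. side_panel@(0, 1) [+y clear] — {drawer_front, side_panel}
3. foot@(1, 1) [+x clear] — {drawer_front, foot, side_panel}
4. back_panel@(1, 2) [+x clear] — {back_panel, drawer_front, foot, side_panel}
5. cam@(1, 0) [+x clear] — {back_panel, cam, drawer_front, foot, side_panel}
6. divider@(0, 2) [-x clear] — {back_panel, cam, divider, drawer_front, foot, side_panel}
7. rail@(0, 0) [-x clear] — {back_panel, cam, divider, drawer_front, foot, rail, side_panel}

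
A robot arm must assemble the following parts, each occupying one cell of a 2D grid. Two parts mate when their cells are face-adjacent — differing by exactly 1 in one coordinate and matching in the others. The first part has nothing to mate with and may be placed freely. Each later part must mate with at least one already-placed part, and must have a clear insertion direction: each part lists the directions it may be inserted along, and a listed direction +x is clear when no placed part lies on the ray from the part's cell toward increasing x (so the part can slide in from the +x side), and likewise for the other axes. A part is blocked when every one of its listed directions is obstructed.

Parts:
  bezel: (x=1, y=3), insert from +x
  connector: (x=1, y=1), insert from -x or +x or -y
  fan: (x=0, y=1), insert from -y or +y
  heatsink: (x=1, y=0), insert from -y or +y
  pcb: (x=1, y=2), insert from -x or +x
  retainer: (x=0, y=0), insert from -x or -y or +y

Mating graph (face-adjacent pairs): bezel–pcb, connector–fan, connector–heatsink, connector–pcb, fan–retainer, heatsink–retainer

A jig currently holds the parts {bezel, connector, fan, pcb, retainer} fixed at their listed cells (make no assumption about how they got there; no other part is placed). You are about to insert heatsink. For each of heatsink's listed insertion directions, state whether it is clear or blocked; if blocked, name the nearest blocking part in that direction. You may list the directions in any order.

+y: blocked by connector; -y: clear

-y: ray from heatsink(1, 0) has no placed part ⇒ clear
+y: nearest on ray is connector@(1, 1) ⇒ blocked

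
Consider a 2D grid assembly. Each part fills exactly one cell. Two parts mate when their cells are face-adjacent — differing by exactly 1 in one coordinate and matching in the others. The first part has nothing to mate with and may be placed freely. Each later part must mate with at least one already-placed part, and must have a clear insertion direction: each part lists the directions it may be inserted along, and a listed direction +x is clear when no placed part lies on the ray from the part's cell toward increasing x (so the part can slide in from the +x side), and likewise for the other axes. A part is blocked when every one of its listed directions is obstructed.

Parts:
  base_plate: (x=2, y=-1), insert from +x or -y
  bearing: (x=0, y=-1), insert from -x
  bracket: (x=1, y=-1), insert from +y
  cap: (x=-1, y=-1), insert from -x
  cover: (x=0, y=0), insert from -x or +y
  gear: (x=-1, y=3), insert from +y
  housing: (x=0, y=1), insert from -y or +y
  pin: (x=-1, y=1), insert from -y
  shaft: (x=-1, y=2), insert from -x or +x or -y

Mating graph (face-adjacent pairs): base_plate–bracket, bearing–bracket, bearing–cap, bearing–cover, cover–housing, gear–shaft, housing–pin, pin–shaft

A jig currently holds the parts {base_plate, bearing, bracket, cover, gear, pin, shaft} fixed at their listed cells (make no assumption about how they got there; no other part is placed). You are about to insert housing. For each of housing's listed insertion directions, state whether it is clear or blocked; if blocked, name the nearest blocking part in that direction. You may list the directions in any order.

-y: nearest on ray is cover@(0, 0) ⇒ blocked
+y: ray from housing(0, 1) has no placed part ⇒ clear

+y: clear; -y: blocked by cover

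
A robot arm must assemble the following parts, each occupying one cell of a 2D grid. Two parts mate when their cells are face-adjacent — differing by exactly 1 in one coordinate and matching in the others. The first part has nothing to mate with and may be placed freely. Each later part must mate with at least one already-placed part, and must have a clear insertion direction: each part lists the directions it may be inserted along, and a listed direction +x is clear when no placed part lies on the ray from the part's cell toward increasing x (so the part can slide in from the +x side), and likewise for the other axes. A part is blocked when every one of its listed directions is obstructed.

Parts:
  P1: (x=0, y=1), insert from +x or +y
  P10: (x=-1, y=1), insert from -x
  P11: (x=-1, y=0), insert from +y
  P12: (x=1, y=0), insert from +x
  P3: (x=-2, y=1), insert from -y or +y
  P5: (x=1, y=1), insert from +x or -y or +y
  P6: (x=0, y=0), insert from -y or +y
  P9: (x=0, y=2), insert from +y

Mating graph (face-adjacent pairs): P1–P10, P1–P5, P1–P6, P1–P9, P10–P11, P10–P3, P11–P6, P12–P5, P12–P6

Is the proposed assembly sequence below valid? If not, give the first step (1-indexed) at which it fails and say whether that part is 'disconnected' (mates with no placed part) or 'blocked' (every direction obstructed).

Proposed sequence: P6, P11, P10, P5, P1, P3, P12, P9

1. P6@(0, 0) [-y clear] — {P6}
2. P11@(-1, 0) [+y clear] — {P11, P6}
3. P10@(-1, 1) [-x clear] — {P10, P11, P6}
4. P5@(1, 1) — no placed neighbour ⇒ disconnected

Invalid at step 4 (disconnected)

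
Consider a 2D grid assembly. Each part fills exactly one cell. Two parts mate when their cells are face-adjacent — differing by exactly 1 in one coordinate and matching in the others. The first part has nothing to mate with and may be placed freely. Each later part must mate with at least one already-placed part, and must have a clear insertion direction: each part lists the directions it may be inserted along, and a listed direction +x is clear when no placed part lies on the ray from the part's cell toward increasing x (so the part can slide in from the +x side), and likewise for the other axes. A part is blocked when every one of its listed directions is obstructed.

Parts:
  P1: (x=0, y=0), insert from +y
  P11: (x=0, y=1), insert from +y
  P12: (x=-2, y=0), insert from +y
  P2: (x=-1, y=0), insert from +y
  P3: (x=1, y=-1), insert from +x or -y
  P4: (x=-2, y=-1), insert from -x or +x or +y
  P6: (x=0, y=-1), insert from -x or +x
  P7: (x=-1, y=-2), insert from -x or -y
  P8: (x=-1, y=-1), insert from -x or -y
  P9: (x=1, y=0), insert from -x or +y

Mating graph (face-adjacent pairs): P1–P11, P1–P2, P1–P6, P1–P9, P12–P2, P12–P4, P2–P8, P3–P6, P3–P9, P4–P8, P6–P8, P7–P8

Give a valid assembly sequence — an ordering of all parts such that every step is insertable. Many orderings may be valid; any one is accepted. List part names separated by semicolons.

1. P4@(-2, -1) [-x clear] — {P4}
2. P8@(-1, -1) [-y clear] — {P4, P8}
3. P7@(-1, -2) [-x clear] — {P4, P7, P8}
4. P2@(-1, 0) [+y clear] — {P2, P4, P7, P8}
5. P6@(0, -1) [+x clear] — {P2, P4, P6, P7, P8}
6. P3@(1, -1) [+x clear] — {P2, P3, P4, P6, P7, P8}
7. P9@(1, 0) [+y clear] — {P2, P3, P4, P6, P7, P8, P9}
8. P12@(-2, 0) [+y clear] — {P12, P2, P3, P4, P6, P7, P8, P9}
9. P1@(0, 0) [+y clear] — {P1, P12, P2, P3, P4, P6, P7, P8, P9}
10. P11@(0, 1) [+y clear] — {P1, P11, P12, P2, P3, P4, P6, P7, P8, P9}

P4; P8; P7; P2; P6; P3; P9; P12; P1; P11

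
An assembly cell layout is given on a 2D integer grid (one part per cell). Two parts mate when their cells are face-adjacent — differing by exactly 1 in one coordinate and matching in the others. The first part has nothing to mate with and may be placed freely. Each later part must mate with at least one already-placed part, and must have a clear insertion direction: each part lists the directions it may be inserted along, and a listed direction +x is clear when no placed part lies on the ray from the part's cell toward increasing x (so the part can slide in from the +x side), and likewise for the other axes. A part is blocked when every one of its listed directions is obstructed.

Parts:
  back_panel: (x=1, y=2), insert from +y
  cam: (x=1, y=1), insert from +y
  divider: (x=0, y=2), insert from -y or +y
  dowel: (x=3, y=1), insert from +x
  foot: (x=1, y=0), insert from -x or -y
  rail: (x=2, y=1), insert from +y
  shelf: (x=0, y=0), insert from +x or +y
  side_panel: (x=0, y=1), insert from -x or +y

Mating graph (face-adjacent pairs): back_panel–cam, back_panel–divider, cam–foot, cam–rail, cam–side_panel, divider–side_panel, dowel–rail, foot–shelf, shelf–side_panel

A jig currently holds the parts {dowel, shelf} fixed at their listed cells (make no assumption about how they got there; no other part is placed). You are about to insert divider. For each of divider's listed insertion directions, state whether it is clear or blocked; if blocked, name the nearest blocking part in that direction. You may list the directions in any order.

-y: nearest on ray is shelf@(0, 0) ⇒ blocked
+y: ray from divider(0, 2) has no placed part ⇒ clear

+y: clear; -y: blocked by shelf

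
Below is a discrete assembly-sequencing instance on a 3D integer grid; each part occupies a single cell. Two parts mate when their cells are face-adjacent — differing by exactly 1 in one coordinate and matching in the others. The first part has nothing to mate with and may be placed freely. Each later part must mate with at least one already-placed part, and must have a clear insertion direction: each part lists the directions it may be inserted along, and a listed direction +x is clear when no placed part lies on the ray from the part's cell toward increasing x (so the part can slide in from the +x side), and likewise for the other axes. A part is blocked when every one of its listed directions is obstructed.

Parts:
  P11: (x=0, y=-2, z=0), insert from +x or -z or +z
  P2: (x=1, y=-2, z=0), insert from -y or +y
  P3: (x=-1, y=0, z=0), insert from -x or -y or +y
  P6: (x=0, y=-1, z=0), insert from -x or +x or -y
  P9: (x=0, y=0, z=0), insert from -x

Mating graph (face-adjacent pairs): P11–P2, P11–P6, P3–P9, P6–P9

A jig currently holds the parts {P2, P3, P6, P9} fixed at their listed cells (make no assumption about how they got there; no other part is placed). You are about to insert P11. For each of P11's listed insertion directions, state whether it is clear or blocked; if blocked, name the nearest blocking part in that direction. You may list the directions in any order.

+x: blocked by P2; +z: clear; -z: clear

+x: nearest on ray is P2@(1, -2, 0) ⇒ blocked
-z: ray from P11(0, -2, 0) has no placed part ⇒ clear
+z: ray from P11(0, -2, 0) has no placed part ⇒ clear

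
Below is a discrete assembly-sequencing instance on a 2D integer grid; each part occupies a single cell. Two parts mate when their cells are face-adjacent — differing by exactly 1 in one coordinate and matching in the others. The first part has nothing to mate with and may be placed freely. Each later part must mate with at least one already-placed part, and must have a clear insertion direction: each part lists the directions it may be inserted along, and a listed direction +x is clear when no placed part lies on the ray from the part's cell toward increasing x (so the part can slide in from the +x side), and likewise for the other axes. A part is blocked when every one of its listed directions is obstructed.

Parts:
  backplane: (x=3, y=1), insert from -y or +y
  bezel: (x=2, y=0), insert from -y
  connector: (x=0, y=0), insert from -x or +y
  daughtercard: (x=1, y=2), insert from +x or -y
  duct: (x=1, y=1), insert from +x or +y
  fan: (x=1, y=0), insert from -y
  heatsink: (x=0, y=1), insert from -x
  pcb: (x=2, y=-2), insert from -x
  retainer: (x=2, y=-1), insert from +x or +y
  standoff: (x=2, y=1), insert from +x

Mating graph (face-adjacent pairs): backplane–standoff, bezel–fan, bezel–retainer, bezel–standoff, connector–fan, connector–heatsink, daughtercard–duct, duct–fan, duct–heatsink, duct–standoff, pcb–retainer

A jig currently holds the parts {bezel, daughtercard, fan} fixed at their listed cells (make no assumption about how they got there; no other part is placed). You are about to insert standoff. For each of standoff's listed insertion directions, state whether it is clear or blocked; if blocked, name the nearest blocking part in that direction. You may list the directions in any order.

+x: clear

+x: ray from standoff(2, 1) has no placed part ⇒ clear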